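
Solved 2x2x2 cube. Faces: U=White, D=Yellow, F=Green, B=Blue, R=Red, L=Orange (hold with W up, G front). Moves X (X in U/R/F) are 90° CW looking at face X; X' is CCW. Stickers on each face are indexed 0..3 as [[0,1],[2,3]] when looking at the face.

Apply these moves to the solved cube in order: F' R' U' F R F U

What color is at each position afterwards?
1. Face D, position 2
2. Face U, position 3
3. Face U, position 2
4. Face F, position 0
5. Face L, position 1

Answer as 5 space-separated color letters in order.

After move 1 (F'): F=GGGG U=WWRR R=YRYR D=OOYY L=OWOW
After move 2 (R'): R=RRYY U=WBRB F=GWGR D=OGYG B=YBOB
After move 3 (U'): U=BBWR F=OWGR R=GWYY B=RROB L=YBOW
After move 4 (F): F=GORW U=BBWB R=WWRY D=YGYG L=YOOG
After move 5 (R): R=RWYW U=BOWW F=GGRG D=YOYR B=BRBB
After move 6 (F): F=RGGG U=BOGO R=WWWW D=YRYR L=YYOO
After move 7 (U): U=GBOO F=WWGG R=BRWW B=YYBB L=RGOO
Query 1: D[2] = Y
Query 2: U[3] = O
Query 3: U[2] = O
Query 4: F[0] = W
Query 5: L[1] = G

Answer: Y O O W G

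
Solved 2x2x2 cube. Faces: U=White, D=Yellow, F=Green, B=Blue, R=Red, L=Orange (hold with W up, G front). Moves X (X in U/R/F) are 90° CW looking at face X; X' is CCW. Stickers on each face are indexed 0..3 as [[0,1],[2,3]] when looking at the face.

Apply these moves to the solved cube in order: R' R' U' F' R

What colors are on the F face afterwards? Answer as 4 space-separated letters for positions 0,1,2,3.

After move 1 (R'): R=RRRR U=WBWB F=GWGW D=YGYG B=YBYB
After move 2 (R'): R=RRRR U=WYWY F=GBGB D=YWYW B=GBGB
After move 3 (U'): U=YYWW F=OOGB R=GBRR B=RRGB L=GBOO
After move 4 (F'): F=OBOG U=YYGR R=WBYR D=BOYW L=GWOW
After move 5 (R): R=YWRB U=YBGG F=OOOW D=BGYR B=RRYB
Query: F face = OOOW

Answer: O O O W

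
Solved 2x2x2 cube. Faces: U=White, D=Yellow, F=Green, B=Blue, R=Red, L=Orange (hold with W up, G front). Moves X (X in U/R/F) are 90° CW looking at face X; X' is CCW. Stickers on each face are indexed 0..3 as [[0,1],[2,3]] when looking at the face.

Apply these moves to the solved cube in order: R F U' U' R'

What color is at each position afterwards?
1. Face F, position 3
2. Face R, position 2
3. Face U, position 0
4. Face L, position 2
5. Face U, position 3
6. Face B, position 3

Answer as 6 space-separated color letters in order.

Answer: W O O O G B

Derivation:
After move 1 (R): R=RRRR U=WGWG F=GYGY D=YBYB B=WBWB
After move 2 (F): F=GGYY U=WGOO R=WRGR D=RRYB L=OYOB
After move 3 (U'): U=GOWO F=OYYY R=GGGR B=WRWB L=WBOB
After move 4 (U'): U=OOGW F=WBYY R=OYGR B=GGWB L=WROB
After move 5 (R'): R=YROG U=OWGG F=WOYW D=RBYY B=BGRB
Query 1: F[3] = W
Query 2: R[2] = O
Query 3: U[0] = O
Query 4: L[2] = O
Query 5: U[3] = G
Query 6: B[3] = B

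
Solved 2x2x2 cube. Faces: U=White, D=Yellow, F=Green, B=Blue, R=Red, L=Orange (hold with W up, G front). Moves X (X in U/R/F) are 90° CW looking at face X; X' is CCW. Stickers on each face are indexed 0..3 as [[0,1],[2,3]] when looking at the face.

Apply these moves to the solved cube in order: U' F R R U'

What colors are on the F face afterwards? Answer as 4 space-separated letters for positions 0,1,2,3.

Answer: B Y G R

Derivation:
After move 1 (U'): U=WWWW F=OOGG R=GGRR B=RRBB L=BBOO
After move 2 (F): F=GOGO U=WWOB R=WGWR D=RGYY L=BYOY
After move 3 (R): R=WWRG U=WOOO F=GGGY D=RBYR B=BRWB
After move 4 (R): R=RWGW U=WGOY F=GBGR D=RWYB B=OROB
After move 5 (U'): U=GYWO F=BYGR R=GBGW B=RWOB L=OROY
Query: F face = BYGR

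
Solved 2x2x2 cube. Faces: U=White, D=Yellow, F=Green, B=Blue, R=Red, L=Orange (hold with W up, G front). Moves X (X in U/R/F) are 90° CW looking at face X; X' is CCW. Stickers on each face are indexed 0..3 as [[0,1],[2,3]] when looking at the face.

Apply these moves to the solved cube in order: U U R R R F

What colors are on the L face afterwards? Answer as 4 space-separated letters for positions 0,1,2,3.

Answer: R Y O B

Derivation:
After move 1 (U): U=WWWW F=RRGG R=BBRR B=OOBB L=GGOO
After move 2 (U): U=WWWW F=BBGG R=OORR B=GGBB L=RROO
After move 3 (R): R=RORO U=WBWG F=BYGY D=YBYG B=WGWB
After move 4 (R): R=RROO U=WYWY F=BBGG D=YWYW B=GGBB
After move 5 (R): R=OROR U=WBWG F=BWGW D=YBYG B=YGYB
After move 6 (F): F=GBWW U=WBOR R=WRGR D=OOYG L=RYOB
Query: L face = RYOB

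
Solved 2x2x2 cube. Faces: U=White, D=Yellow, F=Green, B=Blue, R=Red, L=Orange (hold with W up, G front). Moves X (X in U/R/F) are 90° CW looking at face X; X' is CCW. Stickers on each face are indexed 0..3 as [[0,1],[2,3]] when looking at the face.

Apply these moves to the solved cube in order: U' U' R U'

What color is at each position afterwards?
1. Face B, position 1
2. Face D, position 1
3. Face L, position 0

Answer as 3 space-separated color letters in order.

After move 1 (U'): U=WWWW F=OOGG R=GGRR B=RRBB L=BBOO
After move 2 (U'): U=WWWW F=BBGG R=OORR B=GGBB L=RROO
After move 3 (R): R=RORO U=WBWG F=BYGY D=YBYG B=WGWB
After move 4 (U'): U=BGWW F=RRGY R=BYRO B=ROWB L=WGOO
Query 1: B[1] = O
Query 2: D[1] = B
Query 3: L[0] = W

Answer: O B W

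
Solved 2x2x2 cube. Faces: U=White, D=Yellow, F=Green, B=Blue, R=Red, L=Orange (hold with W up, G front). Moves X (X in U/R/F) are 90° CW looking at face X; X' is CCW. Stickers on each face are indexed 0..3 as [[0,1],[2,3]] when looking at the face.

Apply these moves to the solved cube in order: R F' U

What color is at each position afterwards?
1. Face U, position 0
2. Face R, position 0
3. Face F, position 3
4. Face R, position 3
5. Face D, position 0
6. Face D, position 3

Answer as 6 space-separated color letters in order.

Answer: R W G R O B

Derivation:
After move 1 (R): R=RRRR U=WGWG F=GYGY D=YBYB B=WBWB
After move 2 (F'): F=YYGG U=WGRR R=BRYR D=OOYB L=OGOW
After move 3 (U): U=RWRG F=BRGG R=WBYR B=OGWB L=YYOW
Query 1: U[0] = R
Query 2: R[0] = W
Query 3: F[3] = G
Query 4: R[3] = R
Query 5: D[0] = O
Query 6: D[3] = B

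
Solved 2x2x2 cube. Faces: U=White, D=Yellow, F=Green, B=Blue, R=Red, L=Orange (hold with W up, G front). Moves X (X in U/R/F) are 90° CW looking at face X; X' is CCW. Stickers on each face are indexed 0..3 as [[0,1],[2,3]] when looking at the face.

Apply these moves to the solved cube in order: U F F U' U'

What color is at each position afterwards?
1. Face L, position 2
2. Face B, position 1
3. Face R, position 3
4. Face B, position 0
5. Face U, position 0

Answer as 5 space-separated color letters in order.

Answer: O G R G Y

Derivation:
After move 1 (U): U=WWWW F=RRGG R=BBRR B=OOBB L=GGOO
After move 2 (F): F=GRGR U=WWOG R=WBWR D=RBYY L=GYOY
After move 3 (F): F=GGRR U=WWYY R=OBGR D=WWYY L=GROB
After move 4 (U'): U=WYWY F=GRRR R=GGGR B=OBBB L=OOOB
After move 5 (U'): U=YYWW F=OORR R=GRGR B=GGBB L=OBOB
Query 1: L[2] = O
Query 2: B[1] = G
Query 3: R[3] = R
Query 4: B[0] = G
Query 5: U[0] = Y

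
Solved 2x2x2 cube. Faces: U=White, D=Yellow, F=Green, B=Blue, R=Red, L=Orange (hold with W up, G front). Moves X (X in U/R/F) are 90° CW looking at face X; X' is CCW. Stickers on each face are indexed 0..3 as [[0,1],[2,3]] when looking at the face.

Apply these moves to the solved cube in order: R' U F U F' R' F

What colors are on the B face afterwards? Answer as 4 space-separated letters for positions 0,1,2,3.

After move 1 (R'): R=RRRR U=WBWB F=GWGW D=YGYG B=YBYB
After move 2 (U): U=WWBB F=RRGW R=YBRR B=OOYB L=GWOO
After move 3 (F): F=GRWR U=WWOW R=BBBR D=RYYG L=GYOG
After move 4 (U): U=OWWW F=BBWR R=OOBR B=GYYB L=GROG
After move 5 (F'): F=BRBW U=OWOB R=YORR D=RGYG L=GWOW
After move 6 (R'): R=ORYR U=OYOG F=BWBB D=RRYW B=GYGB
After move 7 (F): F=BBBW U=OYWW R=ORGR D=YOYW L=GROR
Query: B face = GYGB

Answer: G Y G B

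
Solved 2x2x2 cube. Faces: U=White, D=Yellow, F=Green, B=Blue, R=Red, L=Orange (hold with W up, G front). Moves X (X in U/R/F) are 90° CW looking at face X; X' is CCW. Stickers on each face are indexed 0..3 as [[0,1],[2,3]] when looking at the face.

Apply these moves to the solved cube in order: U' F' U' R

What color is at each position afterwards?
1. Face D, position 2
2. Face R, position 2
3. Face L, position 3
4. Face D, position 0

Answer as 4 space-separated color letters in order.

Answer: Y R W B

Derivation:
After move 1 (U'): U=WWWW F=OOGG R=GGRR B=RRBB L=BBOO
After move 2 (F'): F=OGOG U=WWGR R=YGYR D=BOYY L=BWOW
After move 3 (U'): U=WRWG F=BWOG R=OGYR B=YGBB L=RROW
After move 4 (R): R=YORG U=WWWG F=BOOY D=BBYY B=GGRB
Query 1: D[2] = Y
Query 2: R[2] = R
Query 3: L[3] = W
Query 4: D[0] = B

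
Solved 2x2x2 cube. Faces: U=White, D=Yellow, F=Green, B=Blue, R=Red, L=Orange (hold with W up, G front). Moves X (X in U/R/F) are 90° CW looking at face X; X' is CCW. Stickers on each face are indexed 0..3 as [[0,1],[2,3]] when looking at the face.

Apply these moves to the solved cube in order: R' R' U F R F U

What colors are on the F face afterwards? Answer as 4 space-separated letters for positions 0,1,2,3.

After move 1 (R'): R=RRRR U=WBWB F=GWGW D=YGYG B=YBYB
After move 2 (R'): R=RRRR U=WYWY F=GBGB D=YWYW B=GBGB
After move 3 (U): U=WWYY F=RRGB R=GBRR B=OOGB L=GBOO
After move 4 (F): F=GRBR U=WWOB R=YBYR D=RGYW L=GYOW
After move 5 (R): R=YYRB U=WROR F=GGBW D=RGYO B=BOWB
After move 6 (F): F=BGWG U=WRWY R=OYRB D=RYYO L=GROG
After move 7 (U): U=WWYR F=OYWG R=BORB B=GRWB L=BGOG
Query: F face = OYWG

Answer: O Y W G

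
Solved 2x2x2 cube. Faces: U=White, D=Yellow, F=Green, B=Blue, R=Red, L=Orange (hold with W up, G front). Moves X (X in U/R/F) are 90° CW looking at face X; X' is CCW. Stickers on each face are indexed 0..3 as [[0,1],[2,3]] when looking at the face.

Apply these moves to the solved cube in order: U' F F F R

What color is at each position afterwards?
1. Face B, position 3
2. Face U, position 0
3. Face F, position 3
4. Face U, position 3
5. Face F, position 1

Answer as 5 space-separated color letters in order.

Answer: B W Y G O

Derivation:
After move 1 (U'): U=WWWW F=OOGG R=GGRR B=RRBB L=BBOO
After move 2 (F): F=GOGO U=WWOB R=WGWR D=RGYY L=BYOY
After move 3 (F): F=GGOO U=WWYY R=OGBR D=WWYY L=BROG
After move 4 (F): F=OGOG U=WWGR R=YGYR D=BOYY L=BWOW
After move 5 (R): R=YYRG U=WGGG F=OOOY D=BBYR B=RRWB
Query 1: B[3] = B
Query 2: U[0] = W
Query 3: F[3] = Y
Query 4: U[3] = G
Query 5: F[1] = O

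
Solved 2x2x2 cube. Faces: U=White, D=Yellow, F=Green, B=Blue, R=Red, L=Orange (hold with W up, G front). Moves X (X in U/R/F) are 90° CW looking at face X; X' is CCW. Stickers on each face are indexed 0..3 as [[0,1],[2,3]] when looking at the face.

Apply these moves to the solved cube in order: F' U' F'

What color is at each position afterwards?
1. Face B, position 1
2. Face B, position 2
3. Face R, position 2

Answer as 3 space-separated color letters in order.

Answer: R B O

Derivation:
After move 1 (F'): F=GGGG U=WWRR R=YRYR D=OOYY L=OWOW
After move 2 (U'): U=WRWR F=OWGG R=GGYR B=YRBB L=BBOW
After move 3 (F'): F=WGOG U=WRGY R=OGOR D=BWYY L=BROW
Query 1: B[1] = R
Query 2: B[2] = B
Query 3: R[2] = O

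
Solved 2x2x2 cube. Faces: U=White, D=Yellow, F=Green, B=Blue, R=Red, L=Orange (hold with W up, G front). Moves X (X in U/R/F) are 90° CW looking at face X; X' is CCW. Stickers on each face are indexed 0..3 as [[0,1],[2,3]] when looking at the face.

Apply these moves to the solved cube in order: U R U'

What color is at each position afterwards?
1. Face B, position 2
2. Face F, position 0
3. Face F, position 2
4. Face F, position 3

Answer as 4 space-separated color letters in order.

Answer: W G G Y

Derivation:
After move 1 (U): U=WWWW F=RRGG R=BBRR B=OOBB L=GGOO
After move 2 (R): R=RBRB U=WRWG F=RYGY D=YBYO B=WOWB
After move 3 (U'): U=RGWW F=GGGY R=RYRB B=RBWB L=WOOO
Query 1: B[2] = W
Query 2: F[0] = G
Query 3: F[2] = G
Query 4: F[3] = Y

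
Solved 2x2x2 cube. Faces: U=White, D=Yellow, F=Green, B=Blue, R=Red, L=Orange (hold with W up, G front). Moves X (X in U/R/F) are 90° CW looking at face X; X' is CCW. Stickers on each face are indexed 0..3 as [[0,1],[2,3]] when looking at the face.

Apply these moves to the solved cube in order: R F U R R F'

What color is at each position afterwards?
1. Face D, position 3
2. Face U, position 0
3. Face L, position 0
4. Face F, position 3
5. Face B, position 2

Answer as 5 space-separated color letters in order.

After move 1 (R): R=RRRR U=WGWG F=GYGY D=YBYB B=WBWB
After move 2 (F): F=GGYY U=WGOO R=WRGR D=RRYB L=OYOB
After move 3 (U): U=OWOG F=WRYY R=WBGR B=OYWB L=GGOB
After move 4 (R): R=GWRB U=OROY F=WRYB D=RWYO B=GYWB
After move 5 (R): R=RGBW U=OROB F=WWYO D=RWYG B=YYRB
After move 6 (F'): F=WOWY U=ORRB R=WGRW D=GBYG L=GBOO
Query 1: D[3] = G
Query 2: U[0] = O
Query 3: L[0] = G
Query 4: F[3] = Y
Query 5: B[2] = R

Answer: G O G Y R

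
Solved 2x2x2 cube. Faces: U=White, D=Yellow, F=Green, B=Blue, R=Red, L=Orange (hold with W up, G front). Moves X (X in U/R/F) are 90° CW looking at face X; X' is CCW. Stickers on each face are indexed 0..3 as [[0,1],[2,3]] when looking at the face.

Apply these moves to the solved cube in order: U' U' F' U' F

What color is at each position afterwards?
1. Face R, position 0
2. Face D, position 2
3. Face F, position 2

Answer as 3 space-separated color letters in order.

Answer: W Y G

Derivation:
After move 1 (U'): U=WWWW F=OOGG R=GGRR B=RRBB L=BBOO
After move 2 (U'): U=WWWW F=BBGG R=OORR B=GGBB L=RROO
After move 3 (F'): F=BGBG U=WWOR R=YOYR D=ROYY L=RWOW
After move 4 (U'): U=WRWO F=RWBG R=BGYR B=YOBB L=GGOW
After move 5 (F): F=BRGW U=WRWG R=WGOR D=YBYY L=GROO
Query 1: R[0] = W
Query 2: D[2] = Y
Query 3: F[2] = G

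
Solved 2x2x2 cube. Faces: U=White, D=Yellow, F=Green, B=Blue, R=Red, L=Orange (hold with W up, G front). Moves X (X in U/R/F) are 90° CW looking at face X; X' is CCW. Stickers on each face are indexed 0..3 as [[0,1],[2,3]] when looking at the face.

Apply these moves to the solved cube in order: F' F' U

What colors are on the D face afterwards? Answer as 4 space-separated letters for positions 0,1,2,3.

After move 1 (F'): F=GGGG U=WWRR R=YRYR D=OOYY L=OWOW
After move 2 (F'): F=GGGG U=WWYY R=OROR D=WWYY L=OROR
After move 3 (U): U=YWYW F=ORGG R=BBOR B=ORBB L=GGOR
Query: D face = WWYY

Answer: W W Y Y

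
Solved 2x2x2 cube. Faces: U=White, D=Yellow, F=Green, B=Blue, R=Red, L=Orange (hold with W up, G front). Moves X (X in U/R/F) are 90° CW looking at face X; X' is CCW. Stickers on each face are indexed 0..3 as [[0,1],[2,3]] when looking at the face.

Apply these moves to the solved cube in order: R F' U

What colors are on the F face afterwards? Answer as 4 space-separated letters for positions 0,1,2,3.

Answer: B R G G

Derivation:
After move 1 (R): R=RRRR U=WGWG F=GYGY D=YBYB B=WBWB
After move 2 (F'): F=YYGG U=WGRR R=BRYR D=OOYB L=OGOW
After move 3 (U): U=RWRG F=BRGG R=WBYR B=OGWB L=YYOW
Query: F face = BRGG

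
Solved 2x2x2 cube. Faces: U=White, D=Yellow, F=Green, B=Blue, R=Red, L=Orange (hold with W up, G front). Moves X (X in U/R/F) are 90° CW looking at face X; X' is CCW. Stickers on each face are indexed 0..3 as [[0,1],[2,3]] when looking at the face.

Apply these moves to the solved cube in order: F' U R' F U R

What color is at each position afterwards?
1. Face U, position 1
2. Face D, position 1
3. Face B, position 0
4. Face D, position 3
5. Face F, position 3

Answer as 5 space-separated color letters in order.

Answer: R O B G G

Derivation:
After move 1 (F'): F=GGGG U=WWRR R=YRYR D=OOYY L=OWOW
After move 2 (U): U=RWRW F=YRGG R=BBYR B=OWBB L=GGOW
After move 3 (R'): R=BRBY U=RBRO F=YWGW D=ORYG B=YWOB
After move 4 (F): F=GYWW U=RBWG R=RROY D=BBYG L=GOOR
After move 5 (U): U=WRGB F=RRWW R=YWOY B=GOOB L=GYOR
After move 6 (R): R=OYYW U=WRGW F=RBWG D=BOYG B=BORB
Query 1: U[1] = R
Query 2: D[1] = O
Query 3: B[0] = B
Query 4: D[3] = G
Query 5: F[3] = G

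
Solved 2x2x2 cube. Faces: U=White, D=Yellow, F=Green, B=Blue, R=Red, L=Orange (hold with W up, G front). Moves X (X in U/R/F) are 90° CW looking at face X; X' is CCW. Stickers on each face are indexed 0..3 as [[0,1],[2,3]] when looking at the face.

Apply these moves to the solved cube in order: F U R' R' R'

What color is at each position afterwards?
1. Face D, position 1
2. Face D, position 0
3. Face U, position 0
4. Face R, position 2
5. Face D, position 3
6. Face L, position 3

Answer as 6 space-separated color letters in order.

Answer: B R O R O Y

Derivation:
After move 1 (F): F=GGGG U=WWOO R=WRWR D=RRYY L=OYOY
After move 2 (U): U=OWOW F=WRGG R=BBWR B=OYBB L=GGOY
After move 3 (R'): R=BRBW U=OBOO F=WWGW D=RRYG B=YYRB
After move 4 (R'): R=RWBB U=OROY F=WBGO D=RWYW B=GYRB
After move 5 (R'): R=WBRB U=OROG F=WRGY D=RBYO B=WYWB
Query 1: D[1] = B
Query 2: D[0] = R
Query 3: U[0] = O
Query 4: R[2] = R
Query 5: D[3] = O
Query 6: L[3] = Y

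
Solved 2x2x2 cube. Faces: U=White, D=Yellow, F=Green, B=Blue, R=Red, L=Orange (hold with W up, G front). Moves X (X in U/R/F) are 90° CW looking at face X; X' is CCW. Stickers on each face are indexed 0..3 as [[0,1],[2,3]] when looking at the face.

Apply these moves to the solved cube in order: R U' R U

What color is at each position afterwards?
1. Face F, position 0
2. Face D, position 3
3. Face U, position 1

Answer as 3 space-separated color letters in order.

Answer: R R G

Derivation:
After move 1 (R): R=RRRR U=WGWG F=GYGY D=YBYB B=WBWB
After move 2 (U'): U=GGWW F=OOGY R=GYRR B=RRWB L=WBOO
After move 3 (R): R=RGRY U=GOWY F=OBGB D=YWYR B=WRGB
After move 4 (U): U=WGYO F=RGGB R=WRRY B=WBGB L=OBOO
Query 1: F[0] = R
Query 2: D[3] = R
Query 3: U[1] = G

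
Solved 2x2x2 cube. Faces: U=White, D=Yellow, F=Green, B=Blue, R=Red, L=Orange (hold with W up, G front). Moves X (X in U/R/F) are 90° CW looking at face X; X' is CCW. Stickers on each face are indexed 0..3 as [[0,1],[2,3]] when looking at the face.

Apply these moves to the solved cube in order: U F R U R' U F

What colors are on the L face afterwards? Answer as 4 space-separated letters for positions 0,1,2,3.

Answer: W R O W

Derivation:
After move 1 (U): U=WWWW F=RRGG R=BBRR B=OOBB L=GGOO
After move 2 (F): F=GRGR U=WWOG R=WBWR D=RBYY L=GYOY
After move 3 (R): R=WWRB U=WROR F=GBGY D=RBYO B=GOWB
After move 4 (U): U=OWRR F=WWGY R=GORB B=GYWB L=GBOY
After move 5 (R'): R=OBGR U=OWRG F=WWGR D=RWYY B=OYBB
After move 6 (U): U=ROGW F=OBGR R=OYGR B=GBBB L=WWOY
After move 7 (F): F=GORB U=ROYW R=GYWR D=GOYY L=WROW
Query: L face = WROW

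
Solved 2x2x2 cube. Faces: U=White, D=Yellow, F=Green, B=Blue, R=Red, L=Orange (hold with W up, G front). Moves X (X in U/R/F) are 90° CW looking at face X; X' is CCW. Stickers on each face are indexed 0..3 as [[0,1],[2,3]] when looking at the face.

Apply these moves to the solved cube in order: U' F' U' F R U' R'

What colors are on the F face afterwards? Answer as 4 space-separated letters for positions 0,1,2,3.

Answer: R W G W

Derivation:
After move 1 (U'): U=WWWW F=OOGG R=GGRR B=RRBB L=BBOO
After move 2 (F'): F=OGOG U=WWGR R=YGYR D=BOYY L=BWOW
After move 3 (U'): U=WRWG F=BWOG R=OGYR B=YGBB L=RROW
After move 4 (F): F=OBGW U=WRWR R=WGGR D=YOYY L=RBOO
After move 5 (R): R=GWRG U=WBWW F=OOGY D=YBYY B=RGRB
After move 6 (U'): U=BWWW F=RBGY R=OORG B=GWRB L=RGOO
After move 7 (R'): R=OGOR U=BRWG F=RWGW D=YBYY B=YWBB
Query: F face = RWGW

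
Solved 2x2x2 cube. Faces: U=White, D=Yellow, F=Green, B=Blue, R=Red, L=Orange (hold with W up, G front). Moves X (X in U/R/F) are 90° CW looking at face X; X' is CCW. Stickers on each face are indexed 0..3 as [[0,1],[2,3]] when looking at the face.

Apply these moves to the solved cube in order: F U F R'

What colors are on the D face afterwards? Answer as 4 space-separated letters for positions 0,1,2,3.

After move 1 (F): F=GGGG U=WWOO R=WRWR D=RRYY L=OYOY
After move 2 (U): U=OWOW F=WRGG R=BBWR B=OYBB L=GGOY
After move 3 (F): F=GWGR U=OWYG R=OBWR D=WBYY L=GROR
After move 4 (R'): R=BROW U=OBYO F=GWGG D=WWYR B=YYBB
Query: D face = WWYR

Answer: W W Y R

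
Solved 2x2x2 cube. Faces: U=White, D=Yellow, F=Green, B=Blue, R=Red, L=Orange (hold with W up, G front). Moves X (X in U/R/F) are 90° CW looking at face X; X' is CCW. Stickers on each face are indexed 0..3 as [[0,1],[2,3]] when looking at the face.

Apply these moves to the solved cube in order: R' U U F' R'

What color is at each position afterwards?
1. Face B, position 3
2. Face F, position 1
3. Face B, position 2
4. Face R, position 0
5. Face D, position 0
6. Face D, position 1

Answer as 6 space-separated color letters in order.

Answer: B W O O R W

Derivation:
After move 1 (R'): R=RRRR U=WBWB F=GWGW D=YGYG B=YBYB
After move 2 (U): U=WWBB F=RRGW R=YBRR B=OOYB L=GWOO
After move 3 (U): U=BWBW F=YBGW R=OORR B=GWYB L=RROO
After move 4 (F'): F=BWYG U=BWOR R=GOYR D=ROYG L=RWOB
After move 5 (R'): R=ORGY U=BYOG F=BWYR D=RWYG B=GWOB
Query 1: B[3] = B
Query 2: F[1] = W
Query 3: B[2] = O
Query 4: R[0] = O
Query 5: D[0] = R
Query 6: D[1] = W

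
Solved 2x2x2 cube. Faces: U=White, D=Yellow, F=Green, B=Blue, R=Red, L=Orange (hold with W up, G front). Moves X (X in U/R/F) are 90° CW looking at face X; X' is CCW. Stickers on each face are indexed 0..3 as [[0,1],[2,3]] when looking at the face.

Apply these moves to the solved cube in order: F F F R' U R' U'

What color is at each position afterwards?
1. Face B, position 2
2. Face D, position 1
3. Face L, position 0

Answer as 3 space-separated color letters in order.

After move 1 (F): F=GGGG U=WWOO R=WRWR D=RRYY L=OYOY
After move 2 (F): F=GGGG U=WWYY R=OROR D=WWYY L=OROR
After move 3 (F): F=GGGG U=WWRR R=YRYR D=OOYY L=OWOW
After move 4 (R'): R=RRYY U=WBRB F=GWGR D=OGYG B=YBOB
After move 5 (U): U=RWBB F=RRGR R=YBYY B=OWOB L=GWOW
After move 6 (R'): R=BYYY U=ROBO F=RWGB D=ORYR B=GWGB
After move 7 (U'): U=OORB F=GWGB R=RWYY B=BYGB L=GWOW
Query 1: B[2] = G
Query 2: D[1] = R
Query 3: L[0] = G

Answer: G R G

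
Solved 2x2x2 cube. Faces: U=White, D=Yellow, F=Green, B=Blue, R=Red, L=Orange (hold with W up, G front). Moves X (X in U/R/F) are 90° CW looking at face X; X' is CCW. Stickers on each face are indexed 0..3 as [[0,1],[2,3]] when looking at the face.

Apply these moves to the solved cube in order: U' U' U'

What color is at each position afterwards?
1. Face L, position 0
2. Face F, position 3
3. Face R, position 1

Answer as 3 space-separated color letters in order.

Answer: G G B

Derivation:
After move 1 (U'): U=WWWW F=OOGG R=GGRR B=RRBB L=BBOO
After move 2 (U'): U=WWWW F=BBGG R=OORR B=GGBB L=RROO
After move 3 (U'): U=WWWW F=RRGG R=BBRR B=OOBB L=GGOO
Query 1: L[0] = G
Query 2: F[3] = G
Query 3: R[1] = B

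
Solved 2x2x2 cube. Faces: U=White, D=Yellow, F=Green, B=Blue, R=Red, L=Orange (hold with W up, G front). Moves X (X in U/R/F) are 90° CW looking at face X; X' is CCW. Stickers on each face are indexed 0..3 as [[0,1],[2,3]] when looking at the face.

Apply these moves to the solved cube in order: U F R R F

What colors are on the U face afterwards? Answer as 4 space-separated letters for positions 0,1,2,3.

After move 1 (U): U=WWWW F=RRGG R=BBRR B=OOBB L=GGOO
After move 2 (F): F=GRGR U=WWOG R=WBWR D=RBYY L=GYOY
After move 3 (R): R=WWRB U=WROR F=GBGY D=RBYO B=GOWB
After move 4 (R): R=RWBW U=WBOY F=GBGO D=RWYG B=RORB
After move 5 (F): F=GGOB U=WBYY R=OWYW D=BRYG L=GROW
Query: U face = WBYY

Answer: W B Y Y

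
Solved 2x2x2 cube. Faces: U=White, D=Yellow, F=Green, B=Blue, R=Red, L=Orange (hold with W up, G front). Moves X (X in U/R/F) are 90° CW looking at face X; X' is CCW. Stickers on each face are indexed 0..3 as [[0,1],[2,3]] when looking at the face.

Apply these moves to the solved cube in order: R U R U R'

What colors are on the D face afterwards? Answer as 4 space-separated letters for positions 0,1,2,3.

Answer: Y W Y B

Derivation:
After move 1 (R): R=RRRR U=WGWG F=GYGY D=YBYB B=WBWB
After move 2 (U): U=WWGG F=RRGY R=WBRR B=OOWB L=GYOO
After move 3 (R): R=RWRB U=WRGY F=RBGB D=YWYO B=GOWB
After move 4 (U): U=GWYR F=RWGB R=GORB B=GYWB L=RBOO
After move 5 (R'): R=OBGR U=GWYG F=RWGR D=YWYB B=OYWB
Query: D face = YWYB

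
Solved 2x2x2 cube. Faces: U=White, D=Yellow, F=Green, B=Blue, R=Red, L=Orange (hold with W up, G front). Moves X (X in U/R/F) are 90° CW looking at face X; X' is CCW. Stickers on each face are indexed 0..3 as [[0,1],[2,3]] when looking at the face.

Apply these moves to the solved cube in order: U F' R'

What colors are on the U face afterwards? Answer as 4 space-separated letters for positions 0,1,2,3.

After move 1 (U): U=WWWW F=RRGG R=BBRR B=OOBB L=GGOO
After move 2 (F'): F=RGRG U=WWBR R=YBYR D=GOYY L=GWOW
After move 3 (R'): R=BRYY U=WBBO F=RWRR D=GGYG B=YOOB
Query: U face = WBBO

Answer: W B B O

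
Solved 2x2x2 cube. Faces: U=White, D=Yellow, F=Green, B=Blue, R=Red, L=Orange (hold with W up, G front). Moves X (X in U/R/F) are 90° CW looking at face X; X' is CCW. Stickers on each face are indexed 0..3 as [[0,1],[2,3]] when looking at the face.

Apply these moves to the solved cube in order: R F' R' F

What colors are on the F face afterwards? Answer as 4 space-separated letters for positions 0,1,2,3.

Answer: G Y R G

Derivation:
After move 1 (R): R=RRRR U=WGWG F=GYGY D=YBYB B=WBWB
After move 2 (F'): F=YYGG U=WGRR R=BRYR D=OOYB L=OGOW
After move 3 (R'): R=RRBY U=WWRW F=YGGR D=OYYG B=BBOB
After move 4 (F): F=GYRG U=WWWG R=RRWY D=BRYG L=OOOY
Query: F face = GYRG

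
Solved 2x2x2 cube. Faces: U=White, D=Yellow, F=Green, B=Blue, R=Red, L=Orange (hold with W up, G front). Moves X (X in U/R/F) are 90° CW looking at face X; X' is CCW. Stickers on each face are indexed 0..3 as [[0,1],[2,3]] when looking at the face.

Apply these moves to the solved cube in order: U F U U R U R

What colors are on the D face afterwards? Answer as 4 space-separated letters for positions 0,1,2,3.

After move 1 (U): U=WWWW F=RRGG R=BBRR B=OOBB L=GGOO
After move 2 (F): F=GRGR U=WWOG R=WBWR D=RBYY L=GYOY
After move 3 (U): U=OWGW F=WBGR R=OOWR B=GYBB L=GROY
After move 4 (U): U=GOWW F=OOGR R=GYWR B=GRBB L=WBOY
After move 5 (R): R=WGRY U=GOWR F=OBGY D=RBYG B=WROB
After move 6 (U): U=WGRO F=WGGY R=WRRY B=WBOB L=OBOY
After move 7 (R): R=RWYR U=WGRY F=WBGG D=ROYW B=OBGB
Query: D face = ROYW

Answer: R O Y W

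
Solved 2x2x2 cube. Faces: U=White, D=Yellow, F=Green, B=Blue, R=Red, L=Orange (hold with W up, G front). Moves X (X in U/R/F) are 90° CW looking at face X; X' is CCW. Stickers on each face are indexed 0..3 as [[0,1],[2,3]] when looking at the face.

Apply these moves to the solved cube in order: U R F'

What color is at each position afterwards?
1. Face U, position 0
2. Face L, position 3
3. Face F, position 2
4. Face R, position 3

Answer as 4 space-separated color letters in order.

Answer: W W R B

Derivation:
After move 1 (U): U=WWWW F=RRGG R=BBRR B=OOBB L=GGOO
After move 2 (R): R=RBRB U=WRWG F=RYGY D=YBYO B=WOWB
After move 3 (F'): F=YYRG U=WRRR R=BBYB D=GOYO L=GGOW
Query 1: U[0] = W
Query 2: L[3] = W
Query 3: F[2] = R
Query 4: R[3] = B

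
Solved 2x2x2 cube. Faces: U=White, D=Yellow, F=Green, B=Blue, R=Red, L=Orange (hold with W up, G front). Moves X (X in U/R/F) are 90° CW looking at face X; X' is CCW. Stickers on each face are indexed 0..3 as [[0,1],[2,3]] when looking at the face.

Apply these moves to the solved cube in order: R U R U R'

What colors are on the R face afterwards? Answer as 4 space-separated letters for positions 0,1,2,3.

Answer: O B G R

Derivation:
After move 1 (R): R=RRRR U=WGWG F=GYGY D=YBYB B=WBWB
After move 2 (U): U=WWGG F=RRGY R=WBRR B=OOWB L=GYOO
After move 3 (R): R=RWRB U=WRGY F=RBGB D=YWYO B=GOWB
After move 4 (U): U=GWYR F=RWGB R=GORB B=GYWB L=RBOO
After move 5 (R'): R=OBGR U=GWYG F=RWGR D=YWYB B=OYWB
Query: R face = OBGR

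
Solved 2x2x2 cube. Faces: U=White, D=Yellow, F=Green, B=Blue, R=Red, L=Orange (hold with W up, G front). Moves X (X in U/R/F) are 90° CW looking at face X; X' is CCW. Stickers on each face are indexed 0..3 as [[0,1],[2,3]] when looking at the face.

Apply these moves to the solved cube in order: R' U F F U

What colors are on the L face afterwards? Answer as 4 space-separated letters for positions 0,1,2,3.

After move 1 (R'): R=RRRR U=WBWB F=GWGW D=YGYG B=YBYB
After move 2 (U): U=WWBB F=RRGW R=YBRR B=OOYB L=GWOO
After move 3 (F): F=GRWR U=WWOW R=BBBR D=RYYG L=GYOG
After move 4 (F): F=WGRR U=WWGY R=OBWR D=BBYG L=GROY
After move 5 (U): U=GWYW F=OBRR R=OOWR B=GRYB L=WGOY
Query: L face = WGOY

Answer: W G O Y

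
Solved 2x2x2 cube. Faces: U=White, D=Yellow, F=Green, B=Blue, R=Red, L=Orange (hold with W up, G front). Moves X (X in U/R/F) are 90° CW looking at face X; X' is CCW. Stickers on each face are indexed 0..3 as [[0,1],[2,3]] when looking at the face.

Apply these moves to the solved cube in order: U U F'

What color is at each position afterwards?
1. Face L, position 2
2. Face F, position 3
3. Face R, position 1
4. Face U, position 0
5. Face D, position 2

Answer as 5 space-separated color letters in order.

After move 1 (U): U=WWWW F=RRGG R=BBRR B=OOBB L=GGOO
After move 2 (U): U=WWWW F=BBGG R=OORR B=GGBB L=RROO
After move 3 (F'): F=BGBG U=WWOR R=YOYR D=ROYY L=RWOW
Query 1: L[2] = O
Query 2: F[3] = G
Query 3: R[1] = O
Query 4: U[0] = W
Query 5: D[2] = Y

Answer: O G O W Y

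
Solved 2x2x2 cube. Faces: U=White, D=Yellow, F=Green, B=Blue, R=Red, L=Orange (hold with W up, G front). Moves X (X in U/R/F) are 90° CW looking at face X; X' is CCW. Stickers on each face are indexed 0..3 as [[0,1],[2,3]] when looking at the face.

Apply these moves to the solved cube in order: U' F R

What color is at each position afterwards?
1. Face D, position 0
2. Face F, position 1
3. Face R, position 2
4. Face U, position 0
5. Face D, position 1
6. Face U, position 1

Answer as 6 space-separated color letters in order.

Answer: R G R W B O

Derivation:
After move 1 (U'): U=WWWW F=OOGG R=GGRR B=RRBB L=BBOO
After move 2 (F): F=GOGO U=WWOB R=WGWR D=RGYY L=BYOY
After move 3 (R): R=WWRG U=WOOO F=GGGY D=RBYR B=BRWB
Query 1: D[0] = R
Query 2: F[1] = G
Query 3: R[2] = R
Query 4: U[0] = W
Query 5: D[1] = B
Query 6: U[1] = O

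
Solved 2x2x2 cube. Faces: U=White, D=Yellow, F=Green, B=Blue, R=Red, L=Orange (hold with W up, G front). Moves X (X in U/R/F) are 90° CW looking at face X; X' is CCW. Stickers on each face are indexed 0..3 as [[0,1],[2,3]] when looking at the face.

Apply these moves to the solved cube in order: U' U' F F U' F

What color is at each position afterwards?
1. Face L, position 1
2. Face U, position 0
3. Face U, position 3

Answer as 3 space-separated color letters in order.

Answer: W W G

Derivation:
After move 1 (U'): U=WWWW F=OOGG R=GGRR B=RRBB L=BBOO
After move 2 (U'): U=WWWW F=BBGG R=OORR B=GGBB L=RROO
After move 3 (F): F=GBGB U=WWOR R=WOWR D=ROYY L=RYOY
After move 4 (F): F=GGBB U=WWYY R=OORR D=WWYY L=RROO
After move 5 (U'): U=WYWY F=RRBB R=GGRR B=OOBB L=GGOO
After move 6 (F): F=BRBR U=WYOG R=WGYR D=RGYY L=GWOW
Query 1: L[1] = W
Query 2: U[0] = W
Query 3: U[3] = G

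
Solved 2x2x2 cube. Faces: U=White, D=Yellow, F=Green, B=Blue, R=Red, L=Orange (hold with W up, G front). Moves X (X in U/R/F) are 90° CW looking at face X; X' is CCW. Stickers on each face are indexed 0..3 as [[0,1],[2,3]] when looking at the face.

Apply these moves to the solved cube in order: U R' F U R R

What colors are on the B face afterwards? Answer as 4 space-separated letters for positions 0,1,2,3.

After move 1 (U): U=WWWW F=RRGG R=BBRR B=OOBB L=GGOO
After move 2 (R'): R=BRBR U=WBWO F=RWGW D=YRYG B=YOYB
After move 3 (F): F=GRWW U=WBOG R=WROR D=BBYG L=GYOR
After move 4 (U): U=OWGB F=WRWW R=YOOR B=GYYB L=GROR
After move 5 (R): R=OYRO U=ORGW F=WBWG D=BYYG B=BYWB
After move 6 (R): R=ROOY U=OBGG F=WYWG D=BWYB B=WYRB
Query: B face = WYRB

Answer: W Y R B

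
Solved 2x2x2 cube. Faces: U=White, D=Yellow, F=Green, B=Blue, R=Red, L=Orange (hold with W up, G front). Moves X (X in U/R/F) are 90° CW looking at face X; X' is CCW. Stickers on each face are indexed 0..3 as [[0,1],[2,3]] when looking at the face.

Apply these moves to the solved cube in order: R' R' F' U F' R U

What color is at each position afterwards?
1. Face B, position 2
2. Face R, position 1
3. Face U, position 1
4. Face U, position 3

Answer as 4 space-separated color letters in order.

Answer: W Y R G

Derivation:
After move 1 (R'): R=RRRR U=WBWB F=GWGW D=YGYG B=YBYB
After move 2 (R'): R=RRRR U=WYWY F=GBGB D=YWYW B=GBGB
After move 3 (F'): F=BBGG U=WYRR R=WRYR D=OOYW L=OYOW
After move 4 (U): U=RWRY F=WRGG R=GBYR B=OYGB L=BBOW
After move 5 (F'): F=RGWG U=RWGY R=OBOR D=BWYW L=BYOR
After move 6 (R): R=OORB U=RGGG F=RWWW D=BGYO B=YYWB
After move 7 (U): U=GRGG F=OOWW R=YYRB B=BYWB L=RWOR
Query 1: B[2] = W
Query 2: R[1] = Y
Query 3: U[1] = R
Query 4: U[3] = G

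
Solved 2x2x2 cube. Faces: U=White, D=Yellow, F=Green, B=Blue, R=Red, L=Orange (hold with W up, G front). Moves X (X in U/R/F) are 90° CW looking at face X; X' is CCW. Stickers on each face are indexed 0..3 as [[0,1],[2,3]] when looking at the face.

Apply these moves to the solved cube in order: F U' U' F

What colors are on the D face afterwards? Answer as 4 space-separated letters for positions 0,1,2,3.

Answer: W O Y Y

Derivation:
After move 1 (F): F=GGGG U=WWOO R=WRWR D=RRYY L=OYOY
After move 2 (U'): U=WOWO F=OYGG R=GGWR B=WRBB L=BBOY
After move 3 (U'): U=OOWW F=BBGG R=OYWR B=GGBB L=WROY
After move 4 (F): F=GBGB U=OOYR R=WYWR D=WOYY L=WROR
Query: D face = WOYY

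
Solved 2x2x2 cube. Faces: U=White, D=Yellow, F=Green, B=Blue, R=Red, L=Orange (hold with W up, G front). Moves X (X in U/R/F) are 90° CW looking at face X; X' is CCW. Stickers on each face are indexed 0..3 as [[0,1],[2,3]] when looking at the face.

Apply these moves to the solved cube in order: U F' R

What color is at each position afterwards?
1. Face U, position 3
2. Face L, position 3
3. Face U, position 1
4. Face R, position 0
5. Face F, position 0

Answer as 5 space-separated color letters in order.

After move 1 (U): U=WWWW F=RRGG R=BBRR B=OOBB L=GGOO
After move 2 (F'): F=RGRG U=WWBR R=YBYR D=GOYY L=GWOW
After move 3 (R): R=YYRB U=WGBG F=RORY D=GBYO B=ROWB
Query 1: U[3] = G
Query 2: L[3] = W
Query 3: U[1] = G
Query 4: R[0] = Y
Query 5: F[0] = R

Answer: G W G Y R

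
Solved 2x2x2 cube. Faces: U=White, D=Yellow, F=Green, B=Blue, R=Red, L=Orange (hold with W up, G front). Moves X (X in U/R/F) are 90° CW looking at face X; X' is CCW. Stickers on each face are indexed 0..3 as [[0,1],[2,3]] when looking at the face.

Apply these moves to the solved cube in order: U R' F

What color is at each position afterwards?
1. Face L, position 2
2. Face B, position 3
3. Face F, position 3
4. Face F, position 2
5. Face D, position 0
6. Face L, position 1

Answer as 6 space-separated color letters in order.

Answer: O B W W B Y

Derivation:
After move 1 (U): U=WWWW F=RRGG R=BBRR B=OOBB L=GGOO
After move 2 (R'): R=BRBR U=WBWO F=RWGW D=YRYG B=YOYB
After move 3 (F): F=GRWW U=WBOG R=WROR D=BBYG L=GYOR
Query 1: L[2] = O
Query 2: B[3] = B
Query 3: F[3] = W
Query 4: F[2] = W
Query 5: D[0] = B
Query 6: L[1] = Y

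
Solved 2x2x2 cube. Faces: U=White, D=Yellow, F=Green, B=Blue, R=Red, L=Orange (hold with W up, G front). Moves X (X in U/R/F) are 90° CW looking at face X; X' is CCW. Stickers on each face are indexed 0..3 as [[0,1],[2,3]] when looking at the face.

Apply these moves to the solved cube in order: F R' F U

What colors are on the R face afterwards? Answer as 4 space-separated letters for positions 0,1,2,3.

After move 1 (F): F=GGGG U=WWOO R=WRWR D=RRYY L=OYOY
After move 2 (R'): R=RRWW U=WBOB F=GWGO D=RGYG B=YBRB
After move 3 (F): F=GGOW U=WBYY R=ORBW D=WRYG L=OROG
After move 4 (U): U=YWYB F=OROW R=YBBW B=ORRB L=GGOG
Query: R face = YBBW

Answer: Y B B W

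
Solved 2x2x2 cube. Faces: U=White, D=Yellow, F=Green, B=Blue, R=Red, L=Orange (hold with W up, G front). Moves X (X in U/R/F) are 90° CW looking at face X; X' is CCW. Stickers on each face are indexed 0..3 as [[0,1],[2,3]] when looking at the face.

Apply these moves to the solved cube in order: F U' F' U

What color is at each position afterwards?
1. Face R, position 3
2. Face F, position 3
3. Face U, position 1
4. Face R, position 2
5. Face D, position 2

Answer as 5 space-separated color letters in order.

After move 1 (F): F=GGGG U=WWOO R=WRWR D=RRYY L=OYOY
After move 2 (U'): U=WOWO F=OYGG R=GGWR B=WRBB L=BBOY
After move 3 (F'): F=YGOG U=WOGW R=RGRR D=BYYY L=BOOW
After move 4 (U): U=GWWO F=RGOG R=WRRR B=BOBB L=YGOW
Query 1: R[3] = R
Query 2: F[3] = G
Query 3: U[1] = W
Query 4: R[2] = R
Query 5: D[2] = Y

Answer: R G W R Y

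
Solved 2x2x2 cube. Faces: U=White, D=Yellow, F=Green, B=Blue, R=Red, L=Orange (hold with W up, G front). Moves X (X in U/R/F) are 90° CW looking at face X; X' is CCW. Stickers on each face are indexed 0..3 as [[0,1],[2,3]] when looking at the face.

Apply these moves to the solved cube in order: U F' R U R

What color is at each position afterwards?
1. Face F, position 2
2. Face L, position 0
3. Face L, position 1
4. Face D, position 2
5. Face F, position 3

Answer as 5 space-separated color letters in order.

Answer: R R O Y O

Derivation:
After move 1 (U): U=WWWW F=RRGG R=BBRR B=OOBB L=GGOO
After move 2 (F'): F=RGRG U=WWBR R=YBYR D=GOYY L=GWOW
After move 3 (R): R=YYRB U=WGBG F=RORY D=GBYO B=ROWB
After move 4 (U): U=BWGG F=YYRY R=RORB B=GWWB L=ROOW
After move 5 (R): R=RRBO U=BYGY F=YBRO D=GWYG B=GWWB
Query 1: F[2] = R
Query 2: L[0] = R
Query 3: L[1] = O
Query 4: D[2] = Y
Query 5: F[3] = O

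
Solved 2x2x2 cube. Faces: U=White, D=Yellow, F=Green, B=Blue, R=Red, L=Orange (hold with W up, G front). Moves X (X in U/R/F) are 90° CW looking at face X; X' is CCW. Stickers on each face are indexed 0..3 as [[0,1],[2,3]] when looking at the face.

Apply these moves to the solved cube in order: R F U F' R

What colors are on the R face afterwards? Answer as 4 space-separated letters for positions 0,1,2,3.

After move 1 (R): R=RRRR U=WGWG F=GYGY D=YBYB B=WBWB
After move 2 (F): F=GGYY U=WGOO R=WRGR D=RRYB L=OYOB
After move 3 (U): U=OWOG F=WRYY R=WBGR B=OYWB L=GGOB
After move 4 (F'): F=RYWY U=OWWG R=RBRR D=GBYB L=GGOO
After move 5 (R): R=RRRB U=OYWY F=RBWB D=GWYO B=GYWB
Query: R face = RRRB

Answer: R R R B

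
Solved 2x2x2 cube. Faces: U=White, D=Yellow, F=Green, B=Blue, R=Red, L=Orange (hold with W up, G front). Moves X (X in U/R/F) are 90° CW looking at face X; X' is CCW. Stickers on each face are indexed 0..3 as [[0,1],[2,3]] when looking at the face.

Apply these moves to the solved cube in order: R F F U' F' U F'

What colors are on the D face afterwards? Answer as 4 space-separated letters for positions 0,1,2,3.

Answer: G W Y B

Derivation:
After move 1 (R): R=RRRR U=WGWG F=GYGY D=YBYB B=WBWB
After move 2 (F): F=GGYY U=WGOO R=WRGR D=RRYB L=OYOB
After move 3 (F): F=YGYG U=WGBY R=OROR D=GWYB L=OROR
After move 4 (U'): U=GYWB F=ORYG R=YGOR B=ORWB L=WBOR
After move 5 (F'): F=RGOY U=GYYO R=WGGR D=BRYB L=WBOW
After move 6 (U): U=YGOY F=WGOY R=ORGR B=WBWB L=RGOW
After move 7 (F'): F=GYWO U=YGOG R=RRBR D=GWYB L=RYOO
Query: D face = GWYB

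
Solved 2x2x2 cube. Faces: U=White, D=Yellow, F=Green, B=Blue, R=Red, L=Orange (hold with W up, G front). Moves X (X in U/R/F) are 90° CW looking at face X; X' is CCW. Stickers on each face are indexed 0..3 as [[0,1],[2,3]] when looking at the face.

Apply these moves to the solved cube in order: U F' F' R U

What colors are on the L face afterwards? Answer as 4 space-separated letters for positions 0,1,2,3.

Answer: G W O B

Derivation:
After move 1 (U): U=WWWW F=RRGG R=BBRR B=OOBB L=GGOO
After move 2 (F'): F=RGRG U=WWBR R=YBYR D=GOYY L=GWOW
After move 3 (F'): F=GGRR U=WWYY R=OBGR D=WWYY L=GROB
After move 4 (R): R=GORB U=WGYR F=GWRY D=WBYO B=YOWB
After move 5 (U): U=YWRG F=GORY R=YORB B=GRWB L=GWOB
Query: L face = GWOB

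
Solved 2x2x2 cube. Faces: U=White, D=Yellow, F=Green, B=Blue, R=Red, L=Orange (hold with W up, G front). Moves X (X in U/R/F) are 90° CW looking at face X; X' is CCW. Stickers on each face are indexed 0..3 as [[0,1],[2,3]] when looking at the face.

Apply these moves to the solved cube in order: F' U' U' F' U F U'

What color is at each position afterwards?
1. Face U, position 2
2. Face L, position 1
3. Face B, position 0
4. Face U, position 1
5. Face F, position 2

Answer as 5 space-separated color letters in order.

After move 1 (F'): F=GGGG U=WWRR R=YRYR D=OOYY L=OWOW
After move 2 (U'): U=WRWR F=OWGG R=GGYR B=YRBB L=BBOW
After move 3 (U'): U=RRWW F=BBGG R=OWYR B=GGBB L=YROW
After move 4 (F'): F=BGBG U=RROY R=OWOR D=RWYY L=YWOW
After move 5 (U): U=ORYR F=OWBG R=GGOR B=YWBB L=BGOW
After move 6 (F): F=BOGW U=ORWG R=YGRR D=OGYY L=BROW
After move 7 (U'): U=RGOW F=BRGW R=BORR B=YGBB L=YWOW
Query 1: U[2] = O
Query 2: L[1] = W
Query 3: B[0] = Y
Query 4: U[1] = G
Query 5: F[2] = G

Answer: O W Y G G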